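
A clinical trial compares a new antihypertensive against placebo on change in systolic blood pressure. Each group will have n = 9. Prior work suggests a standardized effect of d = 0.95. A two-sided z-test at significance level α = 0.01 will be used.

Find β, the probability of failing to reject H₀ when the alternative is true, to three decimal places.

Noncentrality parameter: δ = d·√(n/2) = 0.95 × √(9/2) = 2.0153
Two-sided α = 0.01 → critical value z_{0.005} = 2.576.
Power = Φ(δ − 2.576) + Φ(−δ − 2.576) = Φ(-0.561) + Φ(-4.591) = 0.2875 + 0.0000 = 0.2875.
Type II error: β = 1 − power = 1 − 0.2875 = 0.7125.

β ≈ 0.712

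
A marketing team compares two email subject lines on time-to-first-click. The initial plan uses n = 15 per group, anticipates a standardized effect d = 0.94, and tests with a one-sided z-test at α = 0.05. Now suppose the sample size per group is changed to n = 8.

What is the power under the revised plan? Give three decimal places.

Power ≈ 0.593

With n = 8 per group: δ = d·√(n/2) = 0.94 × √(8/2) = 1.8800. Critical value z_{0.05} = 1.645.
Revised power = Φ(δ − 1.645) = Φ(0.235) = 0.5930.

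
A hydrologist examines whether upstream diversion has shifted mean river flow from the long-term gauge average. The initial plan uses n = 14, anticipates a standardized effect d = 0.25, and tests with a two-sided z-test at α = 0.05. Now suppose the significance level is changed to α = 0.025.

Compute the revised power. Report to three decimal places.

Power ≈ 0.097

δ = d·√n = 0.25 × √14 = 0.9354 (unchanged). New critical value: z_{0.0125} = 2.241.
Revised power = Φ(δ − 2.241) + Φ(−δ − 2.241) = Φ(-1.306) + Φ(-3.177) = 0.0958 + 0.0007 = 0.0965.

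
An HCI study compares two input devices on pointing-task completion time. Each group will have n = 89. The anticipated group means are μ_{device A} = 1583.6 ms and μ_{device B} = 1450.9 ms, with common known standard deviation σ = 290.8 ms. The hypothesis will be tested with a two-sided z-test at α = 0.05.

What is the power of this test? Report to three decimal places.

Power ≈ 0.861

Standardized effect: d = |μ_{device A} − μ_{device B}| / σ = |1583.6 − 1450.9| / 290.8 = 0.4563
Noncentrality parameter: λ = d·√(n/2) = 0.4563 × √(89/2) = 3.0441
Two-sided α = 0.05 → critical value z_{0.025} = 1.960.
Power = Φ(λ − 1.960) + Φ(−λ − 1.960) = Φ(1.084) + Φ(-5.004) = 0.8608 + 0.0000 = 0.8608.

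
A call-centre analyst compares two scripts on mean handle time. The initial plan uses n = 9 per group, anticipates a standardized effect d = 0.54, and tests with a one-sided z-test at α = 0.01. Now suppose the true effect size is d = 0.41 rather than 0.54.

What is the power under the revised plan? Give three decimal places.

With d = 0.41: δ = d·√(n/2) = 0.41 × √(9/2) = 0.8697. Critical value z_{0.01} = 2.326.
Revised power = Φ(δ − 2.326) = Φ(-1.457) = 0.0726.

Power ≈ 0.073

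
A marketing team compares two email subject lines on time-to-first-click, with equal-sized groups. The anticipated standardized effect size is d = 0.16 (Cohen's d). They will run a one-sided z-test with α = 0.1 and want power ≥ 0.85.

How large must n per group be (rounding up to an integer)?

n = 420 per group

Set Φ(δ − 1.282) = 0.85; then δ − 1.282 = Φ⁻¹(0.85) = 1.036, giving δ = 2.318.
δ = d·√(n/2) ⇒ n = 2(δ/d)² = 2 × (2.318 / 0.16)² = 419.77.
Rounding up, n = 420 per group.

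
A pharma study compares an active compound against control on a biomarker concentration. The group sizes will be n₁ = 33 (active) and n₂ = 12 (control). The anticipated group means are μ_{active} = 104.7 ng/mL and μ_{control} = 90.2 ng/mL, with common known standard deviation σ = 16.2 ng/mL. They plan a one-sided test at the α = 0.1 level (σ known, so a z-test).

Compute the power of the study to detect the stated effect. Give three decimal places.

Standardized effect: d = |μ_{active} − μ_{control}| / σ = |104.7 − 90.2| / 16.2 = 0.8951
Noncentrality parameter: δ = d / √(1/n₁ + 1/n₂) = 0.8951 / √(1/33 + 1/12) = 2.6552
Critical value for a one-sided test at α = 0.1: z_α = 1.282.
Power = P(Z > 1.282 − δ) = Φ(1.374) = 0.9152.

Power ≈ 0.915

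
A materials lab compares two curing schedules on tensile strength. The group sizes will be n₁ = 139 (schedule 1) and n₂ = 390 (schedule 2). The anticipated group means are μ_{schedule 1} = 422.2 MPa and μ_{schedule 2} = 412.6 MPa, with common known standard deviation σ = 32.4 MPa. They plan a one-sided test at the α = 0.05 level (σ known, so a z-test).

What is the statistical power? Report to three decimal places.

Standardized effect: d = |μ_{schedule 1} − μ_{schedule 2}| / σ = |422.2 − 412.6| / 32.4 = 0.2963
Noncentrality parameter: δ = d / √(1/n₁ + 1/n₂) = 0.2963 / √(1/139 + 1/390) = 2.9994
One-sided α = 0.05 → critical value z_{0.05} = 1.645.
Power = Φ(δ − 1.645) = Φ(1.355) = 0.9122.

Power ≈ 0.912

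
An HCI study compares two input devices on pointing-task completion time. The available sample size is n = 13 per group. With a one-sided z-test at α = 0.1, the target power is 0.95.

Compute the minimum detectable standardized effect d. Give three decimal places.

Required noncentrality: δ = z_{0.1} + z_{0.05} = 1.282 + 1.645 = 2.926.
δ = d·√(n/2) ⇒ d = δ/√(n/2) = 2.926/√(13/2) = 1.1478.

d ≈ 1.148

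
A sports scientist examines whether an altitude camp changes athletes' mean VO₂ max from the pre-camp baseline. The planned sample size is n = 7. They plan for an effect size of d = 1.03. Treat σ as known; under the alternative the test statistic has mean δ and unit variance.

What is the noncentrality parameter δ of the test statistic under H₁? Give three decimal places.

δ ≈ 2.725

δ = d·√n = 1.03 × √7 = 2.7251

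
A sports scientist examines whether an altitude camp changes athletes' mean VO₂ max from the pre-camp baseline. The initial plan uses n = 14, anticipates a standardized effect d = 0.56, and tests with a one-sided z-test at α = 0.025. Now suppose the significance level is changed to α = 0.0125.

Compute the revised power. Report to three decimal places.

Power ≈ 0.442

δ = d·√n = 0.56 × √14 = 2.0953 (unchanged). New critical value: z_{0.0125} = 2.241.
Revised power = P(Z > 2.241 − δ) = Φ(-0.146) = 0.4419.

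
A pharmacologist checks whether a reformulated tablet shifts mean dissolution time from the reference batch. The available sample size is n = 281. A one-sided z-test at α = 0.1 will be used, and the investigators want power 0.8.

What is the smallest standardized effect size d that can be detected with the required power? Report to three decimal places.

Required noncentrality: δ = z_{0.1} + z_{0.20} = 1.282 + 0.842 = 2.123.
δ = d·√n ⇒ d = δ/√n = 2.123/√281 = 0.1267.

d ≈ 0.127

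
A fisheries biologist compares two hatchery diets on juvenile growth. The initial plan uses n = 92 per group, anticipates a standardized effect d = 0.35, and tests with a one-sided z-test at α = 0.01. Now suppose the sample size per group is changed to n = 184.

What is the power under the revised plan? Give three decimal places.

Power ≈ 0.849

With n = 184 per group: δ = d·√(n/2) = 0.35 × √(184/2) = 3.3571. Critical value z_{0.01} = 2.326.
Revised power = P(Z > 2.326 − δ) = Φ(1.031) = 0.8487.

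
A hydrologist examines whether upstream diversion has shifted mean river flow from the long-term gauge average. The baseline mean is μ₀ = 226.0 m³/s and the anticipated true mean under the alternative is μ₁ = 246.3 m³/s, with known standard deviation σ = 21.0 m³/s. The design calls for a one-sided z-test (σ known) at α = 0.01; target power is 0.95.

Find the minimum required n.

Standardized effect: d = |μ₁ − μ₀| / σ = |246.3 − 226.0| / 21.0 = 0.9667
For power 0.95 need Φ(δ − z_{0.01}) = 0.95, so δ = z_{0.01} + z_{0.05} = 2.326 + 1.645 = 3.971.
δ = d·√n ⇒ n = (δ/d)² = (3.971 / 0.9667)² = 16.88.
Round up to the next whole unit.

n = 17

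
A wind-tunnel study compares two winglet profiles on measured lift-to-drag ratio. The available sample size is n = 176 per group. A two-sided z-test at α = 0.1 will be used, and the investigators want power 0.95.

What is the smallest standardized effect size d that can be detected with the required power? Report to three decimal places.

d ≈ 0.351

Need Φ(δ − 1.645) = 0.95, so δ = 1.645 + 1.645 = 3.290.
(Lower-tail contribution to power is negligible for δ > 0.)
δ = d·√(n/2) ⇒ d = δ/√(n/2) = 3.290/√(176/2) = 0.3507.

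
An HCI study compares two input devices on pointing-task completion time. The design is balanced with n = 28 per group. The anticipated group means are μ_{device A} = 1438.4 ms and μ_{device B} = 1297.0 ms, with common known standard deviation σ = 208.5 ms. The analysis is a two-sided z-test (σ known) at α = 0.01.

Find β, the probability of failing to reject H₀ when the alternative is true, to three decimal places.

β ≈ 0.515

Standardized effect: d = |μ_{device A} − μ_{device B}| / σ = |1438.4 − 1297.0| / 208.5 = 0.6782
Noncentrality parameter: λ = d·√(n/2) = 0.6782 × √(28/2) = 2.5375
Two-sided α = 0.01 → critical value z_{0.005} = 2.576.
Power = Φ(λ − 2.576) + Φ(−λ − 2.576) = Φ(-0.038) + Φ(-5.113) = 0.4847 + 0.0000 = 0.4847.
Type II error: β = 1 − power = 1 − 0.4847 = 0.5153.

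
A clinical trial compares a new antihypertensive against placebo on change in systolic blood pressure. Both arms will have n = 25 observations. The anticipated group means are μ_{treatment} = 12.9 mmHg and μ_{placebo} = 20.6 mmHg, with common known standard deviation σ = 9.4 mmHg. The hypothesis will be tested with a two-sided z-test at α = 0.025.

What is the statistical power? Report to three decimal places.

Standardized effect: d = |μ_{treatment} − μ_{placebo}| / σ = |12.9 − 20.6| / 9.4 = 0.8191
Noncentrality parameter: δ = d·√(n/2) = 0.8191 × √(25/2) = 2.8961
Critical value for a two-sided test at α = 0.025: z_{α/2} = 2.241.
Power = Φ(δ − 2.241) + Φ(−δ − 2.241) = Φ(0.655) + Φ(-5.138) = 0.7437 + 0.0000 = 0.7437.

Power ≈ 0.744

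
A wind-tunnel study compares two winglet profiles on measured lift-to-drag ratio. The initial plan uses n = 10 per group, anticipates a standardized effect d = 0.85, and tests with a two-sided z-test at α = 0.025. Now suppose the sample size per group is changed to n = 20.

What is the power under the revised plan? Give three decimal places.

With n = 20 per group: δ = d·√(n/2) = 0.85 × √(20/2) = 2.6879. Critical value z_{0.0125} = 2.241.
Revised power = Φ(δ − 2.241) + Φ(−δ − 2.241) = Φ(0.447) + Φ(-4.929) = 0.6724 + 0.0000 = 0.6724.

Power ≈ 0.672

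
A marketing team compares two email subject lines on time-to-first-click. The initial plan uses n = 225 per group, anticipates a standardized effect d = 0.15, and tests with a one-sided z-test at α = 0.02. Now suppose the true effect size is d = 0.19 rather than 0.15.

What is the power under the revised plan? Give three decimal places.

Power ≈ 0.485

With d = 0.19: δ = d·√(n/2) = 0.19 × √(225/2) = 2.0153. Critical value z_{0.02} = 2.054.
Revised power = Φ(δ − 2.054) = Φ(-0.038) = 0.4846.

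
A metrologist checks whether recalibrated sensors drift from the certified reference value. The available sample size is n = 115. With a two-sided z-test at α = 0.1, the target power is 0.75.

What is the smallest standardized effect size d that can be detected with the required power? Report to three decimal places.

Need Φ(δ − 1.645) = 0.75, so δ = 1.645 + 0.674 = 2.319.
(Lower-tail contribution to power is negligible for δ > 0.)
δ = d·√n ⇒ d = δ/√n = 2.319/√115 = 0.2163.

d ≈ 0.216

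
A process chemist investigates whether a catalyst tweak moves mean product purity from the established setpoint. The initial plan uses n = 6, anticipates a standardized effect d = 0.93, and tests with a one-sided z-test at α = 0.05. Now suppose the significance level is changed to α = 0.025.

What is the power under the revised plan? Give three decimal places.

δ = d·√n = 0.93 × √6 = 2.2780 (unchanged). New critical value: z_{0.025} = 1.960.
Revised power = Φ(δ − 1.960) = Φ(0.318) = 0.6248.

Power ≈ 0.625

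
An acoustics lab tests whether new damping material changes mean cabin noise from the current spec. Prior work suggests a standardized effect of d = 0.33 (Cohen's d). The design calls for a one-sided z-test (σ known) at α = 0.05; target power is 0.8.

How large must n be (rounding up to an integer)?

n = 57

For power 0.8 need Φ(δ − z_{0.05}) = 0.8, so δ = z_{0.05} + z_{0.20} = 1.645 + 0.842 = 2.486.
δ = d·√n ⇒ n = (δ/d)² = (2.486 / 0.33)² = 56.77.
Rounding up, n = 57.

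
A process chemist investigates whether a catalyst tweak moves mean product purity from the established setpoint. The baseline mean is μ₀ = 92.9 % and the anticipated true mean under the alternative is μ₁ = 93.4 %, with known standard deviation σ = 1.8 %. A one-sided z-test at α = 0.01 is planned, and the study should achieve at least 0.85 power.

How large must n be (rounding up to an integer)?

n = 147

Standardized effect: d = |μ₁ − μ₀| / σ = |93.4 − 92.9| / 1.8 = 0.2778
For power 0.85 need Φ(δ − z_{0.01}) = 0.85, so δ = z_{0.01} + z_{0.15} = 2.326 + 1.036 = 3.363.
δ = d·√n ⇒ n = (δ/d)² = (3.363 / 0.2778)² = 146.56.
Round up to the next whole unit.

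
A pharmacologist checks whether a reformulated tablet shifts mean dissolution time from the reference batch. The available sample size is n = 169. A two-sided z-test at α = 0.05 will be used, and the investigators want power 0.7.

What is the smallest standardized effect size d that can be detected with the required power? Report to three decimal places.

d ≈ 0.191

Required noncentrality: δ = z_{0.025} + z_{0.30} = 1.960 + 0.524 = 2.484.
(The second rejection-region term Φ(−δ − z_{α/2}) is negligible and dropped.)
δ = d·√n ⇒ d = δ/√n = 2.484/√169 = 0.1911.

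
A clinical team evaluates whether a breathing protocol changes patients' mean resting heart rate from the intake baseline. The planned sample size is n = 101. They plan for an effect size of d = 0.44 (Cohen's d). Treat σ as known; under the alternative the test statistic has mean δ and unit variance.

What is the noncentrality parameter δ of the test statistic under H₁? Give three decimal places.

δ = d·√n = 0.44 × √101 = 4.4219

δ ≈ 4.422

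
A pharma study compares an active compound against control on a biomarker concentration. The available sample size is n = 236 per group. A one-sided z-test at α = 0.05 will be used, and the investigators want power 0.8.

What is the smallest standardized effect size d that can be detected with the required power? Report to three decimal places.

Required noncentrality: δ = z_{0.05} + z_{0.20} = 1.645 + 0.842 = 2.486.
δ = d·√(n/2) ⇒ d = δ/√(n/2) = 2.486/√(236/2) = 0.2289.

d ≈ 0.229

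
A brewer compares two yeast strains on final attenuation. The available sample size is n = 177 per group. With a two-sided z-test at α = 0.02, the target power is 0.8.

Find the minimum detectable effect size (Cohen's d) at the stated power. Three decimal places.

d ≈ 0.337

Need Φ(δ − 2.326) = 0.8, so δ = 2.326 + 0.842 = 3.168.
(Lower-tail contribution to power is negligible for δ > 0.)
δ = d·√(n/2) ⇒ d = δ/√(n/2) = 3.168/√(177/2) = 0.3368.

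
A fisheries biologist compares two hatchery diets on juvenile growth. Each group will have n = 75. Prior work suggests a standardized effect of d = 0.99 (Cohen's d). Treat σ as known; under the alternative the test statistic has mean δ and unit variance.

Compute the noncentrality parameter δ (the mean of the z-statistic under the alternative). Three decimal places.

The noncentrality parameter scales effect size by the design's sample-size factor: δ = d·√(n/2) = 0.99 × √(75/2) = 6.0625

δ ≈ 6.062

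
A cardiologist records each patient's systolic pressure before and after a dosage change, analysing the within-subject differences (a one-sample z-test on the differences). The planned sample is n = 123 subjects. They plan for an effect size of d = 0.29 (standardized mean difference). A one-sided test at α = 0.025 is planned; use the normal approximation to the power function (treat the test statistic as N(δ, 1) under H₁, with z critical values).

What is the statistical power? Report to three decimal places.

Power ≈ 0.895

Noncentrality parameter: δ = d·√n = 0.29 × √123 = 3.2163
One-sided α = 0.025 → critical value z_{0.025} = 1.960.
Power = Φ(δ − 1.960) = Φ(1.256) = 0.8955.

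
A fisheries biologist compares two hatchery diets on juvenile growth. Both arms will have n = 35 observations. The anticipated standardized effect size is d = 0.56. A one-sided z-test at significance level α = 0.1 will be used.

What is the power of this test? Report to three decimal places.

Power ≈ 0.856

Noncentrality parameter: δ = d·√(n/2) = 0.56 × √(35/2) = 2.3426
One-sided α = 0.1 → critical value z_{0.1} = 1.282.
Power = P(Z > 1.282 − δ) = Φ(1.061) = 0.8557.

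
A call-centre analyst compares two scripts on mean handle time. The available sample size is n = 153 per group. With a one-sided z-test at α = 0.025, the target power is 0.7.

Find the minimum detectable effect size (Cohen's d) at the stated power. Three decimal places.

Need Φ(δ − 1.960) = 0.7, so δ = 1.960 + 0.524 = 2.484.
δ = d·√(n/2) ⇒ d = δ/√(n/2) = 2.484/√(153/2) = 0.2840.

d ≈ 0.284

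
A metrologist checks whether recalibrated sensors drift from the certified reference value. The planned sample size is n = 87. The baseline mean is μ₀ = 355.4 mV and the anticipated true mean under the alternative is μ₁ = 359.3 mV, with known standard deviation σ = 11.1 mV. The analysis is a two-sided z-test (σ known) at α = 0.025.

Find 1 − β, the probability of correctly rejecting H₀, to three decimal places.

Standardized effect: d = |μ₁ − μ₀| / σ = |359.3 − 355.4| / 11.1 = 0.3514
Noncentrality parameter: λ = d·√n = 0.3514 × √87 = 3.2772
Critical value for a two-sided test at α = 0.025: z_{α/2} = 2.241.
Power = Φ(λ − 2.241) + Φ(−λ − 2.241) = Φ(1.036) + Φ(-5.519) = 0.8498 + 0.0000 = 0.8498.

Power ≈ 0.850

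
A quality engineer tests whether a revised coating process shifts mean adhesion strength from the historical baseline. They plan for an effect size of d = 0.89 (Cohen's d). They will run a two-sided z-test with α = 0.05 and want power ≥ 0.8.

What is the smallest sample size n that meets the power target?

Set Φ(δ − 1.960) = 0.8; then δ − 1.960 = Φ⁻¹(0.8) = 0.842, giving δ = 2.802.
(Ignoring the negligible lower-tail rejection probability gives the usual closed-form inversion.)
δ = d·√n ⇒ n = (δ/d)² = (2.802 / 0.89)² = 9.91.
Rounding up, n = 10.

n = 10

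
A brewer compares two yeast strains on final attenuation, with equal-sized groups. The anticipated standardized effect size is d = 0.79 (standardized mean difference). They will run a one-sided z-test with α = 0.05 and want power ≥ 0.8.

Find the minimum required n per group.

Set Φ(δ − 1.645) = 0.8; then δ − 1.645 = Φ⁻¹(0.8) = 0.842, giving δ = 2.486.
δ = d·√(n/2) ⇒ n = 2(δ/d)² = 2 × (2.486 / 0.79)² = 19.81.
Round up to the next whole unit.

n = 20 per group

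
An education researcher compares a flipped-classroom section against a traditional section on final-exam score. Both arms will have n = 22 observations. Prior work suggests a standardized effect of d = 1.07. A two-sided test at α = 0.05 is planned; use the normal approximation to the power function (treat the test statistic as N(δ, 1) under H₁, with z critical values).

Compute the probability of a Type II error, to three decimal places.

Noncentrality parameter: δ = d·√(n/2) = 1.07 × √(22/2) = 3.5488
Two-sided α = 0.05 → critical value z_{0.025} = 1.960.
Power = Φ(δ − 1.960) + Φ(−δ − 1.960) = Φ(1.589) + Φ(-5.509) = 0.9439 + 0.0000 = 0.9440.
Type II error: β = 1 − power = 1 − 0.9440 = 0.0560.

β ≈ 0.056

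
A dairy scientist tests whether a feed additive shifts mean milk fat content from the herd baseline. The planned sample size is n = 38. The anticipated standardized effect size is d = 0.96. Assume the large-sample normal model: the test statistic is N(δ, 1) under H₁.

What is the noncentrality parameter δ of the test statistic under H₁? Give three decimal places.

δ ≈ 5.918

The noncentrality parameter scales effect size by the design's sample-size factor: δ = d·√n = 0.96 × √38 = 5.9178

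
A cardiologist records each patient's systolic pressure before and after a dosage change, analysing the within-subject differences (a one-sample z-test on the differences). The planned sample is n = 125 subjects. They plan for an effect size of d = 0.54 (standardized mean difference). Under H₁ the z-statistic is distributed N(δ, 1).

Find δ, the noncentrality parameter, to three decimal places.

δ = d·√n = 0.54 × √125 = 6.0374

δ ≈ 6.037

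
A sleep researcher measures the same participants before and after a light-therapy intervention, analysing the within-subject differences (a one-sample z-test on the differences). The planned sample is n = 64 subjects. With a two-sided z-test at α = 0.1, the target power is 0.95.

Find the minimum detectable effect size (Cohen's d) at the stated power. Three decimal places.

d ≈ 0.411

Required noncentrality: δ = z_{0.05} + z_{0.05} = 1.645 + 1.645 = 3.290.
(The second rejection-region term Φ(−δ − z_{α/2}) is negligible and dropped.)
δ = d·√n ⇒ d = δ/√n = 3.290/√64 = 0.4112.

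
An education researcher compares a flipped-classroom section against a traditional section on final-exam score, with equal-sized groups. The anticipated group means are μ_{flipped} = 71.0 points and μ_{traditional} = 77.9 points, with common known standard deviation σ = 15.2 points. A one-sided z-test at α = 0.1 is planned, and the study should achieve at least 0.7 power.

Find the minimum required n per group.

Standardized effect: d = |μ_{flipped} − μ_{traditional}| / σ = |71.0 − 77.9| / 15.2 = 0.4539
For power 0.7 need Φ(δ − z_{0.1}) = 0.7, so δ = z_{0.1} + z_{0.30} = 1.282 + 0.524 = 1.806.
δ = d·√(n/2) ⇒ n = 2(δ/d)² = 2 × (1.806 / 0.4539)² = 31.65.
Round up to the next whole unit.

n = 32 per group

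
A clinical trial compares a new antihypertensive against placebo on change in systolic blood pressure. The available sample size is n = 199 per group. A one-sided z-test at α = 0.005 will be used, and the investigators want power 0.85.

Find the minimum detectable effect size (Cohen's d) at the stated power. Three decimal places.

Required noncentrality: δ = z_{0.005} + z_{0.15} = 2.576 + 1.036 = 3.612.
δ = d·√(n/2) ⇒ d = δ/√(n/2) = 3.612/√(199/2) = 0.3621.

d ≈ 0.362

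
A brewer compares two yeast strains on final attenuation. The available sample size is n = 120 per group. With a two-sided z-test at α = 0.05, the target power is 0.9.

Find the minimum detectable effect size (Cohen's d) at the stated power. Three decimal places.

d ≈ 0.418

Required noncentrality: δ = z_{0.025} + z_{0.10} = 1.960 + 1.282 = 3.242.
(Lower-tail contribution to power is negligible for δ > 0.)
δ = d·√(n/2) ⇒ d = δ/√(n/2) = 3.242/√(120/2) = 0.4185.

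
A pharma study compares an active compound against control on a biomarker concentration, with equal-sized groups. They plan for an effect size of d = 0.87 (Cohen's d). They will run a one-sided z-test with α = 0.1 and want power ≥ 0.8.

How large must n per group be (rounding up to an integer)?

n = 12 per group

For power 0.8 need Φ(δ − z_{0.1}) = 0.8, so δ = z_{0.1} + z_{0.20} = 1.282 + 0.842 = 2.123.
δ = d·√(n/2) ⇒ n = 2(δ/d)² = 2 × (2.123 / 0.87)² = 11.91.
Round up to the next whole unit.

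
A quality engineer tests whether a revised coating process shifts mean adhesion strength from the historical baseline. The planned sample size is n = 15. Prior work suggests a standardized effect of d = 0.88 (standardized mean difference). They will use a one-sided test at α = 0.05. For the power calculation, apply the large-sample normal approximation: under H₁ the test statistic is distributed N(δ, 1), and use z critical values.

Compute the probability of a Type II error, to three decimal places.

β ≈ 0.039

Noncentrality parameter: δ = d·√n = 0.88 × √15 = 3.4082
Critical value for a one-sided test at α = 0.05: z_α = 1.645.
Power = Φ(δ − 1.645) = Φ(1.763) = 0.9611.
Type II error: β = 1 − power = 1 − 0.9611 = 0.0389.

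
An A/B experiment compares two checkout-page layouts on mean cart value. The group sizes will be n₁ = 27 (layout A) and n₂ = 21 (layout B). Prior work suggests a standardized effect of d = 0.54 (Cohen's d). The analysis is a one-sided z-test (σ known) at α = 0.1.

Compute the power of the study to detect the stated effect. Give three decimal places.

Power ≈ 0.717

Noncentrality parameter: δ = d / √(1/n₁ + 1/n₂) = 0.54 / √(1/27 + 1/21) = 1.8559
One-sided α = 0.1 → critical value z_{0.1} = 1.282.
Power = P(Z > 1.282 − δ) = Φ(0.574) = 0.7171.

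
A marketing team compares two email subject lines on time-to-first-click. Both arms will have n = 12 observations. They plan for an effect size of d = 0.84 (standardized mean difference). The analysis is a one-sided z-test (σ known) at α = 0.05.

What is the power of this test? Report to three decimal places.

Noncentrality parameter: δ = d·√(n/2) = 0.84 × √(12/2) = 2.0576
One-sided α = 0.05 → critical value z_{0.05} = 1.645.
Power = Φ(δ − 1.645) = Φ(0.413) = 0.6601.

Power ≈ 0.660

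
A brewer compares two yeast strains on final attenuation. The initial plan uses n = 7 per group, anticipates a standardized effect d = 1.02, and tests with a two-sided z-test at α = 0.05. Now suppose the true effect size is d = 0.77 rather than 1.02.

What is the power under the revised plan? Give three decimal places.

With d = 0.77: δ = d·√(n/2) = 0.77 × √(7/2) = 1.4405. Critical value z_{0.025} = 1.960.
Revised power = Φ(δ − 1.960) + Φ(−δ − 1.960) = Φ(-0.519) + Φ(-3.401) = 0.3017 + 0.0003 = 0.3021.

Power ≈ 0.302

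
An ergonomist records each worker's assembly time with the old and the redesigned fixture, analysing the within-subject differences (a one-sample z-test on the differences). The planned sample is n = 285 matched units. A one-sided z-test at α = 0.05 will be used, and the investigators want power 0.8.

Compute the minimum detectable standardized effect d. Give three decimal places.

d ≈ 0.147

Required noncentrality: δ = z_{0.05} + z_{0.20} = 1.645 + 0.842 = 2.486.
δ = d·√n ⇒ d = δ/√n = 2.486/√285 = 0.1473.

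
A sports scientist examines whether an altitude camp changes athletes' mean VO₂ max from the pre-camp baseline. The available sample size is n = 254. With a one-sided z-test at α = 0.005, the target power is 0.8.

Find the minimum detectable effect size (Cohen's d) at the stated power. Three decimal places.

Need Φ(δ − 2.576) = 0.8, so δ = 2.576 + 0.842 = 3.417.
δ = d·√n ⇒ d = δ/√n = 3.417/√254 = 0.2144.

d ≈ 0.214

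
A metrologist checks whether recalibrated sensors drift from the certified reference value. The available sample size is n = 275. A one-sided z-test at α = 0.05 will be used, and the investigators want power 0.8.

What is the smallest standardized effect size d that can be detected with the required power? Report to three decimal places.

Need Φ(δ − 1.645) = 0.8, so δ = 1.645 + 0.842 = 2.486.
δ = d·√n ⇒ d = δ/√n = 2.486/√275 = 0.1499.

d ≈ 0.150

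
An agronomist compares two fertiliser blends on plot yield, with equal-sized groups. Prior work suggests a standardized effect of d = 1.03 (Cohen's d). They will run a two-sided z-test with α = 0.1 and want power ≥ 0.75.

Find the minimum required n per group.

For power 0.75 need Φ(δ − z_{0.05}) = 0.75, so δ = z_{0.05} + z_{0.25} = 1.645 + 0.674 = 2.319.
(The Φ(−δ − z_{α/2}) term is vanishingly small for δ > 0 and is dropped in the standard sample-size formula.)
δ = d·√(n/2) ⇒ n = 2(δ/d)² = 2 × (2.319 / 1.03)² = 10.14.
Rounding up, n = 11 per group.

n = 11 per group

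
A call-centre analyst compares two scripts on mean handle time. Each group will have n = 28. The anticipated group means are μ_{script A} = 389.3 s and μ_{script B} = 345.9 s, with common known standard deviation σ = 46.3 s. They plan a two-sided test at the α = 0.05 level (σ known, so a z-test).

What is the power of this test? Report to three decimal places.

Standardized effect: d = |μ_{script A} − μ_{script B}| / σ = |389.3 − 345.9| / 46.3 = 0.9374
Noncentrality parameter: δ = d·√(n/2) = 0.9374 × √(28/2) = 3.5073
Two-sided α = 0.05 → critical value z_{0.025} = 1.960.
Power = Φ(δ − 1.960) + Φ(−δ − 1.960) = Φ(1.547) + Φ(-5.467) = 0.9391 + 0.0000 = 0.9391.

Power ≈ 0.939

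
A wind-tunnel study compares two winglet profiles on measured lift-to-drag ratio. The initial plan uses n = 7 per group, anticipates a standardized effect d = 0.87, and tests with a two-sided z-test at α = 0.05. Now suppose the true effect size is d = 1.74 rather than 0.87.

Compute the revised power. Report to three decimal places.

Power ≈ 0.902

With d = 1.74: δ = d·√(n/2) = 1.74 × √(7/2) = 3.2552. Critical value z_{0.025} = 1.960.
Revised power = Φ(δ − 1.960) + Φ(−δ − 1.960) = Φ(1.295) + Φ(-5.215) = 0.9024 + 0.0000 = 0.9024.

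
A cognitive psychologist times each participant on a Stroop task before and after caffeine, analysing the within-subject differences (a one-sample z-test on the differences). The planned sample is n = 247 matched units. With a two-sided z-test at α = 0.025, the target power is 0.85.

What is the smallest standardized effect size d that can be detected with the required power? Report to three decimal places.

Required noncentrality: δ = z_{0.0125} + z_{0.15} = 2.241 + 1.036 = 3.278.
(The second rejection-region term Φ(−δ − z_{α/2}) is negligible and dropped.)
δ = d·√n ⇒ d = δ/√n = 3.278/√247 = 0.2086.

d ≈ 0.209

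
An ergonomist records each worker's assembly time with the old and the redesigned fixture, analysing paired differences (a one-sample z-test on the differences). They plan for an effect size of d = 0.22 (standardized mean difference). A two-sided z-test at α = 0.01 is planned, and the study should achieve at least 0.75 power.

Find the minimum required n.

n = 219

Set Φ(δ − 2.576) = 0.75; then δ − 2.576 = Φ⁻¹(0.75) = 0.674, giving δ = 3.250.
(Ignoring the negligible lower-tail rejection probability gives the usual closed-form inversion.)
δ = d·√n ⇒ n = (δ/d)² = (3.250 / 0.22)² = 218.28.
Round up to the next whole unit.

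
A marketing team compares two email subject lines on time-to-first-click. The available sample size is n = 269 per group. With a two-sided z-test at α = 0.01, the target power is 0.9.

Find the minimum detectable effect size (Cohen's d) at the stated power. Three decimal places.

d ≈ 0.333

Required noncentrality: δ = z_{0.005} + z_{0.10} = 2.576 + 1.282 = 3.857.
(Lower-tail contribution to power is negligible for δ > 0.)
δ = d·√(n/2) ⇒ d = δ/√(n/2) = 3.857/√(269/2) = 0.3326.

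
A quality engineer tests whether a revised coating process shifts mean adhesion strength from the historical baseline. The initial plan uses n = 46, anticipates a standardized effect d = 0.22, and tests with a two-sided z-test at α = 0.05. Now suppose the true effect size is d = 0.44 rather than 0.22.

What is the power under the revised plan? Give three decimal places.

With d = 0.44: δ = d·√n = 0.44 × √46 = 2.9842. Critical value z_{0.025} = 1.960.
Revised power = Φ(δ − 1.960) + Φ(−δ − 1.960) = Φ(1.024) + Φ(-4.944) = 0.8471 + 0.0000 = 0.8471.

Power ≈ 0.847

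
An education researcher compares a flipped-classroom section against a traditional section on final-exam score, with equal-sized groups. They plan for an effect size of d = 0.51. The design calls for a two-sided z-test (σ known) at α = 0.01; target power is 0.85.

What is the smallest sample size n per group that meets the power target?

n = 101 per group

Set Φ(δ − 2.576) = 0.85; then δ − 2.576 = Φ⁻¹(0.85) = 1.036, giving δ = 3.612.
(Ignoring the negligible lower-tail rejection probability gives the usual closed-form inversion.)
δ = d·√(n/2) ⇒ n = 2(δ/d)² = 2 × (3.612 / 0.51)² = 100.33.
Rounding up, n = 101 per group.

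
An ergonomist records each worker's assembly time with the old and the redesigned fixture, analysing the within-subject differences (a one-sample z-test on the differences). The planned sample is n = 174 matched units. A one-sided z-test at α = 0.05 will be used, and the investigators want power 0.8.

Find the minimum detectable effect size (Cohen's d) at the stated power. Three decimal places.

d ≈ 0.188

Need Φ(δ − 1.645) = 0.8, so δ = 1.645 + 0.842 = 2.486.
δ = d·√n ⇒ d = δ/√n = 2.486/√174 = 0.1885.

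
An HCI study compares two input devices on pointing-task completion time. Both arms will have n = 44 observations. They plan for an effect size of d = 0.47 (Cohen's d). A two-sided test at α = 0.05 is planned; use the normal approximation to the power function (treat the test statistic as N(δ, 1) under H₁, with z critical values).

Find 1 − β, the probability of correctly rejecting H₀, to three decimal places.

Noncentrality parameter: δ = d·√(n/2) = 0.47 × √(44/2) = 2.2045
Two-sided α = 0.05 → critical value z_{0.025} = 1.960.
Power = Φ(δ − 1.960) + Φ(−δ − 1.960) = Φ(0.245) + Φ(-4.164) = 0.5966 + 0.0000 = 0.5966.

Power ≈ 0.597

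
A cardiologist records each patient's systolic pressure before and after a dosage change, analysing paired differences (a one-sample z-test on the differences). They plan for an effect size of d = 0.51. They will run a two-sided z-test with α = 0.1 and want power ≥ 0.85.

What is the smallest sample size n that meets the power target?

For power 0.85 need Φ(δ − z_{0.05}) = 0.85, so δ = z_{0.05} + z_{0.15} = 1.645 + 1.036 = 2.681.
(For δ > 0 the lower-tail rejection region contributes negligibly to power, so the one-term inversion is standard.)
δ = d·√n ⇒ n = (δ/d)² = (2.681 / 0.51)² = 27.64.
Round up to the next whole unit.

n = 28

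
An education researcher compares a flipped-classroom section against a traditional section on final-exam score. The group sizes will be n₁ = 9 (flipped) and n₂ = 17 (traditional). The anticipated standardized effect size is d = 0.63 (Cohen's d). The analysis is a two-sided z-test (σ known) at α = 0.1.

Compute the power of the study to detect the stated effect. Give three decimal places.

Power ≈ 0.454

Noncentrality parameter: δ = d / √(1/n₁ + 1/n₂) = 0.63 / √(1/9 + 1/17) = 1.5283
Two-sided α = 0.1 → critical value z_{0.05} = 1.645.
Power = Φ(δ − 1.645) + Φ(−δ − 1.645) = Φ(-0.117) + Φ(-3.173) = 0.4536 + 0.0008 = 0.4543.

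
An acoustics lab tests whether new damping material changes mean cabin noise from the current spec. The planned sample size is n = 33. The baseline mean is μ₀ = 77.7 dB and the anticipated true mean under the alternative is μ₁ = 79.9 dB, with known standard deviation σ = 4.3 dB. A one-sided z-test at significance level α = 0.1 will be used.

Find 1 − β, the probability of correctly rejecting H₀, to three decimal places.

Power ≈ 0.951

Standardized effect: d = |μ₁ − μ₀| / σ = |79.9 − 77.7| / 4.3 = 0.5116
Noncentrality parameter: δ = d·√n = 0.5116 × √33 = 2.9391
One-sided α = 0.1 → critical value z_{0.1} = 1.282.
Power = P(Z > 1.282 − δ) = Φ(1.658) = 0.9513.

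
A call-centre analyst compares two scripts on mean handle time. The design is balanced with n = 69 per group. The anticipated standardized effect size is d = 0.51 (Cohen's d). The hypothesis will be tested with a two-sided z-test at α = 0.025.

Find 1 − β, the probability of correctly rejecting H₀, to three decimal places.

Noncentrality parameter: δ = d·√(n/2) = 0.51 × √(69/2) = 2.9956
Two-sided α = 0.025 → critical value z_{0.0125} = 2.241.
Power = Φ(δ − 2.241) + Φ(−δ − 2.241) = Φ(0.754) + Φ(-5.237) = 0.7746 + 0.0000 = 0.7746.

Power ≈ 0.775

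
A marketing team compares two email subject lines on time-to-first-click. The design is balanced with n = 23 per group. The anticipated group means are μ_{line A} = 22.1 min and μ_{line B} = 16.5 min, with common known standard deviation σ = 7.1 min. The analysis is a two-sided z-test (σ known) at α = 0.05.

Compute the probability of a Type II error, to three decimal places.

Standardized effect: d = |μ_{line A} − μ_{line B}| / σ = |22.1 − 16.5| / 7.1 = 0.7887
Noncentrality parameter: λ = d·√(n/2) = 0.7887 × √(23/2) = 2.6747
Two-sided α = 0.05 → critical value z_{0.025} = 1.960.
Power = Φ(λ − 1.960) + Φ(−λ − 1.960) = Φ(0.715) + Φ(-4.635) = 0.7626 + 0.0000 = 0.7626.
Type II error: β = 1 − power = 1 − 0.7626 = 0.2374.

β ≈ 0.237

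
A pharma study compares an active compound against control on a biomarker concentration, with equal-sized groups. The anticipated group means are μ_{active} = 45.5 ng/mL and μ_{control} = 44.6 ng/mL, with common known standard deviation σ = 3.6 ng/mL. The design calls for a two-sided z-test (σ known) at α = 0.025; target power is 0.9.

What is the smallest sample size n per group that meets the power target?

n = 398 per group

Standardized effect: d = |μ_{active} − μ_{control}| / σ = |45.5 − 44.6| / 3.6 = 0.2500
For power 0.9 need Φ(δ − z_{0.0125}) = 0.9, so δ = z_{0.0125} + z_{0.10} = 2.241 + 1.282 = 3.523.
(For δ > 0 the lower-tail rejection region contributes negligibly to power, so the one-term inversion is standard.)
δ = d·√(n/2) ⇒ n = 2(δ/d)² = 2 × (3.523 / 0.2500)² = 397.16.
Round up to the next whole unit.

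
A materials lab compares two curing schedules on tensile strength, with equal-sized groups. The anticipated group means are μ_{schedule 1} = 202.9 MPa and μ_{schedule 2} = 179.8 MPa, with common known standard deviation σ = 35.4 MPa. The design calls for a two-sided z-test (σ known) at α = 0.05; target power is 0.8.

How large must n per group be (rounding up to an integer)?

n = 37 per group

Standardized effect: d = |μ_{schedule 1} − μ_{schedule 2}| / σ = |202.9 − 179.8| / 35.4 = 0.6525
Set Φ(δ − 1.960) = 0.8; then δ − 1.960 = Φ⁻¹(0.8) = 0.842, giving δ = 2.802.
(Ignoring the negligible lower-tail rejection probability gives the usual closed-form inversion.)
δ = d·√(n/2) ⇒ n = 2(δ/d)² = 2 × (2.802 / 0.6525)² = 36.87.
Round up to the next whole unit.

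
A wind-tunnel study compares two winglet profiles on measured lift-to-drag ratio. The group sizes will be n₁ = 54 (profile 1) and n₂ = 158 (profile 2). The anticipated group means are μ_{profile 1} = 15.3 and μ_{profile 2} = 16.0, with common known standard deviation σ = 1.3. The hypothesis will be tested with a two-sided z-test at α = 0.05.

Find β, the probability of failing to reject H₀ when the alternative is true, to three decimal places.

Standardized effect: d = |μ_{profile 1} − μ_{profile 2}| / σ = |15.3 − 16.0| / 1.3 = 0.5385
Noncentrality parameter: λ = d / √(1/n₁ + 1/n₂) = 0.5385 / √(1/54 + 1/158) = 3.4160
Critical value for a two-sided test at α = 0.05: z_{α/2} = 1.960.
Power = Φ(λ − 1.960) + Φ(−λ − 1.960) = Φ(1.456) + Φ(-5.376) = 0.9273 + 0.0000 = 0.9273.
Type II error: β = 1 − power = 1 − 0.9273 = 0.0727.

β ≈ 0.073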